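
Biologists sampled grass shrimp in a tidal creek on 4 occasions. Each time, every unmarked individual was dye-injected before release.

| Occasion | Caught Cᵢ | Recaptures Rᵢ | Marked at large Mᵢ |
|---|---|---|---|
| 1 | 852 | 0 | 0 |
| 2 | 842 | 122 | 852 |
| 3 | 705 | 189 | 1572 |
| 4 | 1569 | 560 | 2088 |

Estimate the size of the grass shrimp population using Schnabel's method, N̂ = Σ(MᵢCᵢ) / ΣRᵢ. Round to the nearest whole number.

Σ MᵢCᵢ = 0·852 + 852·842 + 1572·705 + 2088·1569 = 0 + 717384 + 1108260 + 3276072 = 5101716
Σ Rᵢ = 0 + 122 + 189 + 560 = 871
N̂ = 5101716 / 871 ≈ 5857.3 → 5857

N ≈ 5857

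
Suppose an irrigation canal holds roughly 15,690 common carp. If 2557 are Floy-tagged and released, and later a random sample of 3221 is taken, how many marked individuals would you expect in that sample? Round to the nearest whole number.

Expected recaptures E[R] = M·C / N.
E[R] = 2557 × 3221 / 15690 = 8236097 / 15690 ≈ 524.9 → 525

expected recaptures ≈ 525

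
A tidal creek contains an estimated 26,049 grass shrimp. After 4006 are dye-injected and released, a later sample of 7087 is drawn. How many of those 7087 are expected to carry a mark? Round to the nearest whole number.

expected recaptures ≈ 1090

Expected recaptures E[R] = M·C / N.
E[R] = 4006 × 7087 / 26049 = 28390522 / 26049 ≈ 1089.9 → 1090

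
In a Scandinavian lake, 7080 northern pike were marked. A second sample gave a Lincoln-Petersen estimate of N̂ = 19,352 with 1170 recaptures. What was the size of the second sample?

From N = M·C/R: C = N·R / M = 19352·1170 / 7080 = 22641840 / 7080 = 3198.

C = 3198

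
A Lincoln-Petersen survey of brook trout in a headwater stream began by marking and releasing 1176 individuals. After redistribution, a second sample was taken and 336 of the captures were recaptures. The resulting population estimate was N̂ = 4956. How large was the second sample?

From N = M·C/R: C = N·R / M = 4956·336 / 1176 = 1665216 / 1176 = 1416.

C = 1416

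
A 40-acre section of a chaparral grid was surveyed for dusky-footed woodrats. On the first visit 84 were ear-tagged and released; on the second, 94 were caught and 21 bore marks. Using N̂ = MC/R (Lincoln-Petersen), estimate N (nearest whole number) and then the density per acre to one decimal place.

N̂ = 84·94/21 = 7896/21 = 376
Density = N̂ / area = 376 / 40 ≈ 9.40 → 9.4 per acre

density ≈ 9.4 dusky-footed woodrats per acre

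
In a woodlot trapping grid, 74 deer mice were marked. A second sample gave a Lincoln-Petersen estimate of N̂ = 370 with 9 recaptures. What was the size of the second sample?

C = 45

From N = M·C/R: C = N·R / M = 370·9 / 74 = 3330 / 74 = 45.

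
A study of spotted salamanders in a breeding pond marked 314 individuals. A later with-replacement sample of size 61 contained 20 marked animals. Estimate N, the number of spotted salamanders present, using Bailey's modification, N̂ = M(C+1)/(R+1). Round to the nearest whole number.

N ≈ 927

N̂ = 314·(61+1)/(20+1) = 314·62/21 = 19468/21 ≈ 927.0 → 927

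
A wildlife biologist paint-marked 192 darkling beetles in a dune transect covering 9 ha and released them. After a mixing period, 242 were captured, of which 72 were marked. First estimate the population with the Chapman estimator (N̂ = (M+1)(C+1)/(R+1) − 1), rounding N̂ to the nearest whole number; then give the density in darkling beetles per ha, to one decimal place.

N̂ = 193·243/73 − 1 = 46899/73 − 1 ≈ 641.45 → 641
Density = N̂ / area = 641 / 9 ≈ 71.22 → 71.2 per ha

density ≈ 71.2 darkling beetles per ha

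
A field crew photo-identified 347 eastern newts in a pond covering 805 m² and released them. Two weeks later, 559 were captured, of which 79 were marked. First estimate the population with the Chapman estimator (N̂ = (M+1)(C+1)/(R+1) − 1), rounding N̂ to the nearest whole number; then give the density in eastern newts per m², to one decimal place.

density ≈ 3.0 eastern newts per m²

N̂ = 348·560/80 − 1 = 194880/80 − 1 = 2435
Density = N̂ / area = 2435 / 805 ≈ 3.02 → 3.0 per m²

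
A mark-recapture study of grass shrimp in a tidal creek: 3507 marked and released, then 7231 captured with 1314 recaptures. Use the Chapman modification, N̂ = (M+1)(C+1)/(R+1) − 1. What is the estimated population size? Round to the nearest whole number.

N̂ = (3507+1)(7231+1)/(1314+1) − 1 = 3508·7232/1315 − 1
= 25369856/1315 − 1 ≈ 19292.7 − 1 ≈ 19291.7 → 19292

N ≈ 19,292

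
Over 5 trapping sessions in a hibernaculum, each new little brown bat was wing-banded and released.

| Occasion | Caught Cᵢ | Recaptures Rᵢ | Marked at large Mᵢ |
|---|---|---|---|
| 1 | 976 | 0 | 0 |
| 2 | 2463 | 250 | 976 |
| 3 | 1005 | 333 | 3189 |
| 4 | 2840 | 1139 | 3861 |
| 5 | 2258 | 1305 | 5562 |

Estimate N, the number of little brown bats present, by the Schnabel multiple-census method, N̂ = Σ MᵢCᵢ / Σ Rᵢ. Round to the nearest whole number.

Σ MᵢCᵢ = 0·976 + 976·2463 + 3189·1005 + 3861·2840 + 5562·2258 = 0 + 2403888 + 3204945 + 10965240 + 12558996 = 29133069
Σ Rᵢ = 0 + 250 + 333 + 1139 + 1305 = 3027
N̂ = 29133069 / 3027 ≈ 9624.4 → 9624

N ≈ 9624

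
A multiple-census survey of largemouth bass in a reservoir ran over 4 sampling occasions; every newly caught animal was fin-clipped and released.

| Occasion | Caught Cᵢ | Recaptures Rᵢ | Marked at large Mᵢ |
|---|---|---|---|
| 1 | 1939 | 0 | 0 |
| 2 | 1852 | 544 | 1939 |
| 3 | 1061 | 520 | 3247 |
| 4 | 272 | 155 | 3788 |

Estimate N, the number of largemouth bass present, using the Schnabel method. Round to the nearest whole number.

Σ MᵢCᵢ = 0·1939 + 1939·1852 + 3247·1061 + 3788·272 = 0 + 3591028 + 3445067 + 1030336 = 8066431
Σ Rᵢ = 0 + 544 + 520 + 155 = 1219
N̂ = 8066431 / 1219 ≈ 6617.3 → 6617

N ≈ 6617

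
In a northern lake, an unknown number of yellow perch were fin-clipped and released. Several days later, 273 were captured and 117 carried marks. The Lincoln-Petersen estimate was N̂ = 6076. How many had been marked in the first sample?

M = 2604

From N = M·C/R: M = N·R / C = 6076·117 / 273 = 710892 / 273 = 2604.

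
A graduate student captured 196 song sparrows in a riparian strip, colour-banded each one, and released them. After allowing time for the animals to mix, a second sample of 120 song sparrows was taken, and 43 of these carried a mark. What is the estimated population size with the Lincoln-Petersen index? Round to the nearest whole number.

N = (196 × 120) / 43 = 23520 / 43 ≈ 547.0 → 547

N ≈ 547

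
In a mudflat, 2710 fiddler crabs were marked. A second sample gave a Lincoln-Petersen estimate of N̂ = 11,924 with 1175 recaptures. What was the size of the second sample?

C = 5170

From N = M·C/R: C = N·R / M = 11924·1175 / 2710 = 14010700 / 2710 = 5170.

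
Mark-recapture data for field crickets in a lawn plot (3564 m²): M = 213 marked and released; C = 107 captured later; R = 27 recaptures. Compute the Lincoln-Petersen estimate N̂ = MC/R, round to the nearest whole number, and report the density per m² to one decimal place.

N̂ = 213·107/27 = 22791/27 ≈ 844.1 → 844
Density = N̂ / area = 844 / 3564 ≈ 0.24 → 0.2 per m²

density ≈ 0.2 field crickets per m²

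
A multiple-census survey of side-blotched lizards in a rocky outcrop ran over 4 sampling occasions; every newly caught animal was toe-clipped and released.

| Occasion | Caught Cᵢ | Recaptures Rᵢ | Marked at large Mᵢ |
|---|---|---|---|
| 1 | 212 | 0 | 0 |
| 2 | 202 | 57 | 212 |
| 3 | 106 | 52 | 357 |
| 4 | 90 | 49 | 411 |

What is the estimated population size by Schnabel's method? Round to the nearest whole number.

Σ MᵢCᵢ = 0·212 + 212·202 + 357·106 + 411·90 = 0 + 42824 + 37842 + 36990 = 117656
Σ Rᵢ = 0 + 57 + 52 + 49 = 158
N̂ = 117656 / 158 ≈ 744.7 → 745

N ≈ 745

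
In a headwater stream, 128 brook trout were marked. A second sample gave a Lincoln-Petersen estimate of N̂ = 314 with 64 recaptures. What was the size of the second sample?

C = 157

From N = M·C/R: C = N·R / M = 314·64 / 128 = 20096 / 128 = 157.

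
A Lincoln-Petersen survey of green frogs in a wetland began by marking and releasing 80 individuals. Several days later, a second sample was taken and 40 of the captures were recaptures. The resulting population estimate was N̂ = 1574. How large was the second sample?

From N = M·C/R: C = N·R / M = 1574·40 / 80 = 62960 / 80 = 787.

C = 787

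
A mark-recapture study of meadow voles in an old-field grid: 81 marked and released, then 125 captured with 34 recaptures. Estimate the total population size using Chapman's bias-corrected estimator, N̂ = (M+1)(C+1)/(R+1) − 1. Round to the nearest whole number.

N̂ = (81+1)(125+1)/(34+1) − 1 = 82·126/35 − 1
= 10332/35 − 1 ≈ 295.2 − 1 ≈ 294.2 → 294

N ≈ 294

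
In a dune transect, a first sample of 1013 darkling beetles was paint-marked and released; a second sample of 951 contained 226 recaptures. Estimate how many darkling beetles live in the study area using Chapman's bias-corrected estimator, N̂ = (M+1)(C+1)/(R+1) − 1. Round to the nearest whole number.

N̂ = (1013+1)(951+1)/(226+1) − 1 = 1014·952/227 − 1
= 965328/227 − 1 ≈ 4252.5 − 1 ≈ 4251.5 → 4252

N ≈ 4252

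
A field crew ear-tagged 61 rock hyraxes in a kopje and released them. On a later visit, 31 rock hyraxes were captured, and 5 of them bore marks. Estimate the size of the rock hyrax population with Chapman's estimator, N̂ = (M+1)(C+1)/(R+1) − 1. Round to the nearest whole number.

N̂ = (61+1)(31+1)/(5+1) − 1 = 62·32/6 − 1
= 1984/6 − 1 ≈ 330.7 − 1 ≈ 329.7 → 330

N ≈ 330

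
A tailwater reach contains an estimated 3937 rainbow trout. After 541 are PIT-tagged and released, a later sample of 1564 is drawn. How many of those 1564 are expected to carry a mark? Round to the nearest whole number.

expected recaptures ≈ 215

Expected recaptures E[R] = M·C / N.
E[R] = 541 × 1564 / 3937 = 846124 / 3937 ≈ 214.9 → 215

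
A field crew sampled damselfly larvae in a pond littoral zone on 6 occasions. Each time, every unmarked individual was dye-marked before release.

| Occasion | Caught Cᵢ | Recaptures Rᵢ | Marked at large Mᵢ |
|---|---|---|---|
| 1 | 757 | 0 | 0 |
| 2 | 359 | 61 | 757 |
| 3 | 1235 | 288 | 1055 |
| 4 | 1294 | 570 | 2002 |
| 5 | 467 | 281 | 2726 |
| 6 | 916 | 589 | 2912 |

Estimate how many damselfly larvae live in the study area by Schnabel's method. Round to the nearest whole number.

N ≈ 4531

Σ MᵢCᵢ = 0·757 + 757·359 + 1055·1235 + 2002·1294 + 2726·467 + 2912·916 = 0 + 271763 + 1302925 + 2590588 + 1273042 + 2667392 = 8105710
Σ Rᵢ = 0 + 61 + 288 + 570 + 281 + 589 = 1789
N̂ = 8105710 / 1789 ≈ 4530.9 → 4531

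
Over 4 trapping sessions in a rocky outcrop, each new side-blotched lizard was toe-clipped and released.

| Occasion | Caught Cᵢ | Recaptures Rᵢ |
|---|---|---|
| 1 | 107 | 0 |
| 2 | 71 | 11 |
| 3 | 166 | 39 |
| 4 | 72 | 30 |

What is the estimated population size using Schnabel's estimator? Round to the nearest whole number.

N ≈ 706

Marked at large before each occasion: Mᵢ = Σⱼ<ᵢ (Cⱼ − Rⱼ) → M1=0, M2=107, M3=167, M4=294
Σ MᵢCᵢ = 0·107 + 107·71 + 167·166 + 294·72 = 0 + 7597 + 27722 + 21168 = 56487
Σ Rᵢ = 0 + 11 + 39 + 30 = 80
N̂ = 56487 / 80 ≈ 706.1 → 706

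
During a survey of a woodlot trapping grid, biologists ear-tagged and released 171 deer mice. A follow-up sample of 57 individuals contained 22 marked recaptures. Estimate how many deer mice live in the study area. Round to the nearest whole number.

N ≈ 443

If marked individuals mix randomly, R/C ≈ M/N, giving N ≈ M·C/R.
N = (171 × 57) / 22 = 9747 / 22 ≈ 443.0 → 443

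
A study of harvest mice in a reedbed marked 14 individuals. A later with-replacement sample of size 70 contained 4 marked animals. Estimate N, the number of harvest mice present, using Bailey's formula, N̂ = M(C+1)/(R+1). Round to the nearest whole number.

N ≈ 199

N̂ = 14·(70+1)/(4+1) = 14·71/5 = 994/5 ≈ 198.8 → 199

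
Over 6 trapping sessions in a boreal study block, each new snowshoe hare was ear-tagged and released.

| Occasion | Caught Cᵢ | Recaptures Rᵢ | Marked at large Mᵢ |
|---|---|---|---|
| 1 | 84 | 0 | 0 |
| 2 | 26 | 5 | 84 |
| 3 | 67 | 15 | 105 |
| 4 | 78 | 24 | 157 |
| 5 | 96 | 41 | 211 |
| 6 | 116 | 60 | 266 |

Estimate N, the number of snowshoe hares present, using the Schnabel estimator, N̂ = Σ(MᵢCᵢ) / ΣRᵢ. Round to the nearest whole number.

Σ MᵢCᵢ = 0·84 + 84·26 + 105·67 + 157·78 + 211·96 + 266·116 = 0 + 2184 + 7035 + 12246 + 20256 + 30856 = 72577
Σ Rᵢ = 0 + 5 + 15 + 24 + 41 + 60 = 145
N̂ = 72577 / 145 ≈ 500.5 → 501

N ≈ 501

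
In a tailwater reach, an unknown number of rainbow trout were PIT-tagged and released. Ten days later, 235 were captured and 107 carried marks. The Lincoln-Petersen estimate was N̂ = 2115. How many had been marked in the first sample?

M = 963

From N = M·C/R: M = N·R / C = 2115·107 / 235 = 226305 / 235 = 963.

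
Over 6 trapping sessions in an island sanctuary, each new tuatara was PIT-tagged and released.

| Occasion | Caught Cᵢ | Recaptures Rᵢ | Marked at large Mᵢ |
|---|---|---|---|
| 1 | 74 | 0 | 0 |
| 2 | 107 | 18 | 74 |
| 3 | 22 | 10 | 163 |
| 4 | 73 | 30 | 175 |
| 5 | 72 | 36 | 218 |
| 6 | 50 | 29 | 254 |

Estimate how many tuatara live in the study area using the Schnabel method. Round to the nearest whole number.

N ≈ 428

Σ MᵢCᵢ = 0·74 + 74·107 + 163·22 + 175·73 + 218·72 + 254·50 = 0 + 7918 + 3586 + 12775 + 15696 + 12700 = 52675
Σ Rᵢ = 0 + 18 + 10 + 30 + 36 + 29 = 123
N̂ = 52675 / 123 ≈ 428.3 → 428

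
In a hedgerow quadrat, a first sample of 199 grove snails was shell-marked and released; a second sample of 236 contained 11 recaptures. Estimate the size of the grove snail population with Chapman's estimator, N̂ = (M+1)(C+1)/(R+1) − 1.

N = 3949

N̂ = (199+1)(236+1)/(11+1) − 1 = 200·237/12 − 1
= 47400/12 − 1 = 3950 − 1 = 3949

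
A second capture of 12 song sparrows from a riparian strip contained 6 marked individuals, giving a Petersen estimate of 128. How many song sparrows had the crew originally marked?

M = 64

From N = M·C/R: M = N·R / C = 128·6 / 12 = 768 / 12 = 64.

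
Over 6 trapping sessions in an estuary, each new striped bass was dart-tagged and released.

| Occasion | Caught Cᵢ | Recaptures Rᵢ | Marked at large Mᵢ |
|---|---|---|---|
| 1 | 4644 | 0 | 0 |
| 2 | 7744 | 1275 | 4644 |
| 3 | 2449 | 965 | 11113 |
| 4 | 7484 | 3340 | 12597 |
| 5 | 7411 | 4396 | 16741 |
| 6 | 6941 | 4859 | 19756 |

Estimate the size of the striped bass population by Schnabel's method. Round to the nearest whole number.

Σ MᵢCᵢ = 0·4644 + 4644·7744 + 11113·2449 + 12597·7484 + 16741·7411 + 19756·6941 = 0 + 35963136 + 27215737 + 94275948 + 124067551 + 137126396 = 418648768
Σ Rᵢ = 0 + 1275 + 965 + 3340 + 4396 + 4859 = 14835
N̂ = 418648768 / 14835 ≈ 28220.3 → 28220

N ≈ 28,220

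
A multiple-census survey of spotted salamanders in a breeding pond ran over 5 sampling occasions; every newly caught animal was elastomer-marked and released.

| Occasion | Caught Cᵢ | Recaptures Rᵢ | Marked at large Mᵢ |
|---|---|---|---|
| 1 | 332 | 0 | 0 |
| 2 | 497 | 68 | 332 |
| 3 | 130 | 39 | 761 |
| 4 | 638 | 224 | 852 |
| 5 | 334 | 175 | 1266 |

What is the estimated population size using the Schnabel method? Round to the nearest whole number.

Σ MᵢCᵢ = 0·332 + 332·497 + 761·130 + 852·638 + 1266·334 = 0 + 165004 + 98930 + 543576 + 422844 = 1230354
Σ Rᵢ = 0 + 68 + 39 + 224 + 175 = 506
N̂ = 1230354 / 506 ≈ 2431.5 → 2432

N ≈ 2432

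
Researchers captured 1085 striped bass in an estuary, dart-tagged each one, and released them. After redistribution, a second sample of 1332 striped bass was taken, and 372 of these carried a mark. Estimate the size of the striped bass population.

N = (1085 × 1332) / 372 = 1445220 / 372 = 3885

N = 3885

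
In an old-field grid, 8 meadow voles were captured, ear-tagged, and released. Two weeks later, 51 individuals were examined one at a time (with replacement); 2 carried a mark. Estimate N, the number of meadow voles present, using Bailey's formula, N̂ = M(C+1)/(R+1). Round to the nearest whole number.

N ≈ 139

N̂ = 8·(51+1)/(2+1) = 8·52/3 = 416/3 ≈ 138.7 → 139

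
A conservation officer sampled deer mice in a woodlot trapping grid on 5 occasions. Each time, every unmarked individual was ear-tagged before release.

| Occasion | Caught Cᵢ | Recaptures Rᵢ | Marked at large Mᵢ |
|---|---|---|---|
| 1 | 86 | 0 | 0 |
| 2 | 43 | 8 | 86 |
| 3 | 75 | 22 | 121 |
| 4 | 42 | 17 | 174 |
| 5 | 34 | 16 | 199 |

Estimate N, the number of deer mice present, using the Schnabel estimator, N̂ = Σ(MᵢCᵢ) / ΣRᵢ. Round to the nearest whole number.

Σ MᵢCᵢ = 0·86 + 86·43 + 121·75 + 174·42 + 199·34 = 0 + 3698 + 9075 + 7308 + 6766 = 26847
Σ Rᵢ = 0 + 8 + 22 + 17 + 16 = 63
N̂ = 26847 / 63 ≈ 426.1 → 426

N ≈ 426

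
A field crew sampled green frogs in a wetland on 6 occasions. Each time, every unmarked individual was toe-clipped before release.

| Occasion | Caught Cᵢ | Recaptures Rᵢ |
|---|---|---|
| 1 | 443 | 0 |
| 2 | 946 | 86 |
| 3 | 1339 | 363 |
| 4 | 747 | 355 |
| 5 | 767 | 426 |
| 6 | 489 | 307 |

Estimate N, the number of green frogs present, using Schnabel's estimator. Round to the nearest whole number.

N ≈ 4807

Marked at large before each occasion: Mᵢ = Σⱼ<ᵢ (Cⱼ − Rⱼ) → M1=0, M2=443, M3=1303, M4=2279, M5=2671, M6=3012
Σ MᵢCᵢ = 0·443 + 443·946 + 1303·1339 + 2279·747 + 2671·767 + 3012·489 = 0 + 419078 + 1744717 + 1702413 + 2048657 + 1472868 = 7387733
Σ Rᵢ = 0 + 86 + 363 + 355 + 426 + 307 = 1537
N̂ = 7387733 / 1537 ≈ 4806.6 → 4807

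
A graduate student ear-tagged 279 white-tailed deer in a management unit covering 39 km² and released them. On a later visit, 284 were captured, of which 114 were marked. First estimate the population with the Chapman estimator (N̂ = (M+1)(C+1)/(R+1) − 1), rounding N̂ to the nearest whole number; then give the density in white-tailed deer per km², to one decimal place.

N̂ = 280·285/115 − 1 = 79800/115 − 1 ≈ 692.9 → 693
Density = N̂ / area = 693 / 39 ≈ 17.77 → 17.8 per km²

density ≈ 17.8 white-tailed deer per km²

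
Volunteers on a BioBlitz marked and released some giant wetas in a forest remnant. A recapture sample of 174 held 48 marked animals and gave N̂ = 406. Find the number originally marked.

M = 112

From N = M·C/R: M = N·R / C = 406·48 / 174 = 19488 / 174 = 112.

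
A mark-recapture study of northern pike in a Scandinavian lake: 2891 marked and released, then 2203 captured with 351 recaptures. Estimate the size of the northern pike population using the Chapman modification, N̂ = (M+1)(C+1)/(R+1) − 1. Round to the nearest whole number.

N̂ = (2891+1)(2203+1)/(351+1) − 1 = 2892·2204/352 − 1
= 6373968/352 − 1 ≈ 18107.9 − 1 ≈ 18106.9 → 18107

N ≈ 18,107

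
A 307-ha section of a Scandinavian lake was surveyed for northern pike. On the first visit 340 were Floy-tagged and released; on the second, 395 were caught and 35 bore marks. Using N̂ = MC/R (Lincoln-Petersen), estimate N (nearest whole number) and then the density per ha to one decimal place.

density ≈ 12.5 northern pike per ha

N̂ = 340·395/35 = 134300/35 ≈ 3837.1 → 3837
Density = N̂ / area = 3837 / 307 ≈ 12.50 → 12.5 per ha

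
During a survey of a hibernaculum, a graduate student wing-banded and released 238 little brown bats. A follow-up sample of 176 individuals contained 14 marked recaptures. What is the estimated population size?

The marked fraction in the recapture sample should equal the marked fraction in the population: 14/176 = 238/N.
N = (238 × 176) / 14 = 41888 / 14 = 2992

N = 2992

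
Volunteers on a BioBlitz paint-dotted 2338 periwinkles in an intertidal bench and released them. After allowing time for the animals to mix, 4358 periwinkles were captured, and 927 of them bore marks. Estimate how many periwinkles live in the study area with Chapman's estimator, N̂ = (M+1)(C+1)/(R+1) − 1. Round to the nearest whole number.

N ≈ 10,986

N̂ = (2338+1)(4358+1)/(927+1) − 1 = 2339·4359/928 − 1
= 10195701/928 − 1 ≈ 10986.7 − 1 ≈ 10985.7 → 10986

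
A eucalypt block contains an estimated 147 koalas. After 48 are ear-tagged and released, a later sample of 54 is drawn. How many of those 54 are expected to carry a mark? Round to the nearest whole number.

Expected recaptures E[R] = M·C / N.
E[R] = 48 × 54 / 147 = 2592 / 147 ≈ 17.6 → 18

expected recaptures ≈ 18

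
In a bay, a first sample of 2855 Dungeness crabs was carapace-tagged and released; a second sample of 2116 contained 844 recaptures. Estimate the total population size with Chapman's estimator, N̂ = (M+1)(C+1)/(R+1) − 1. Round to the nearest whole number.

N̂ = (2855+1)(2116+1)/(844+1) − 1 = 2856·2117/845 − 1
= 6046152/845 − 1 ≈ 7155.2 − 1 ≈ 7154.2 → 7154

N ≈ 7154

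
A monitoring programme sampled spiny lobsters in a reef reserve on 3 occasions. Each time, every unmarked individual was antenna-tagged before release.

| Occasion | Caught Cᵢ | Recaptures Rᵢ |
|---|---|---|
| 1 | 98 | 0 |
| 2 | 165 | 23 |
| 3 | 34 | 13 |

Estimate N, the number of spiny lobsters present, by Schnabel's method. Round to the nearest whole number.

N ≈ 676

Marked at large before each occasion: Mᵢ = Σⱼ<ᵢ (Cⱼ − Rⱼ) → M1=0, M2=98, M3=240
Σ MᵢCᵢ = 0·98 + 98·165 + 240·34 = 0 + 16170 + 8160 = 24330
Σ Rᵢ = 0 + 23 + 13 = 36
N̂ = 24330 / 36 ≈ 675.8 → 676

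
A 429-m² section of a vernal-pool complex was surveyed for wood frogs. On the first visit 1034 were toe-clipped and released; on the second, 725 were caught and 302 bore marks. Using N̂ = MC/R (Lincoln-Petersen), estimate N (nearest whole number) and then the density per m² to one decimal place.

density ≈ 5.8 wood frogs per m²

N̂ = 1034·725/302 = 749650/302 ≈ 2482.3 → 2482
Density = N̂ / area = 2482 / 429 ≈ 5.79 → 5.8 per m²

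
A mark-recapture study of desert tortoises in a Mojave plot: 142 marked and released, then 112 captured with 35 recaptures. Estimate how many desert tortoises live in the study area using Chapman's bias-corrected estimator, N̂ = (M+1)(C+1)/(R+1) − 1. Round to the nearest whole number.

N̂ = (142+1)(112+1)/(35+1) − 1 = 143·113/36 − 1
= 16159/36 − 1 ≈ 448.9 − 1 ≈ 447.9 → 448

N ≈ 448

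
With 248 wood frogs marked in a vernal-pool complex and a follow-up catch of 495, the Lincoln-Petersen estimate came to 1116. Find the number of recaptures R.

R = 110

From N = M·C/R: R = M·C / N = 248·495 / 1116 = 122760 / 1116 = 110.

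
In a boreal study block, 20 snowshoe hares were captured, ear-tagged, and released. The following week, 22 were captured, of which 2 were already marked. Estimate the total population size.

N = 220

N = (20 × 22) / 2 = 440 / 2 = 220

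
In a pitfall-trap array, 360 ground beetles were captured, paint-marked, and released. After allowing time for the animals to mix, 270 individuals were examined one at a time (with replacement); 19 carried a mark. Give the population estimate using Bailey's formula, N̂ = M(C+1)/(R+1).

N̂ = 360·(270+1)/(19+1) = 360·271/20 = 97560/20 = 4878

N = 4878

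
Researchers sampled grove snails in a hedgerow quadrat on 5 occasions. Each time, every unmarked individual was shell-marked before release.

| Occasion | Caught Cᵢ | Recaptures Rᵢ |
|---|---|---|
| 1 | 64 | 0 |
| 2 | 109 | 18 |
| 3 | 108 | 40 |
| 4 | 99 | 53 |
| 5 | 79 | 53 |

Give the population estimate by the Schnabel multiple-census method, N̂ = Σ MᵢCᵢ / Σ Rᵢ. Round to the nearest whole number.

N ≈ 409

Marked at large before each occasion: Mᵢ = Σⱼ<ᵢ (Cⱼ − Rⱼ) → M1=0, M2=64, M3=155, M4=223, M5=269
Σ MᵢCᵢ = 0·64 + 64·109 + 155·108 + 223·99 + 269·79 = 0 + 6976 + 16740 + 22077 + 21251 = 67044
Σ Rᵢ = 0 + 18 + 40 + 53 + 53 = 164
N̂ = 67044 / 164 ≈ 408.8 → 409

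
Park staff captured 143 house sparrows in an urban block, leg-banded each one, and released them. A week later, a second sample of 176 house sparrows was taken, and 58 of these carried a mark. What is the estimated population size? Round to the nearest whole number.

The marked fraction in the recapture sample should equal the marked fraction in the population: 58/176 = 143/N.
N = (143 × 176) / 58 = 25168 / 58 ≈ 433.9 → 434

N ≈ 434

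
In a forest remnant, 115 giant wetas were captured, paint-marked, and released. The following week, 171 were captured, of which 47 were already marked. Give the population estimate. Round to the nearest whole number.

Lincoln-Petersen assumes M/N = R/C, so N = M·C / R.
N = (115 × 171) / 47 = 19665 / 47 ≈ 418.4 → 418

N ≈ 418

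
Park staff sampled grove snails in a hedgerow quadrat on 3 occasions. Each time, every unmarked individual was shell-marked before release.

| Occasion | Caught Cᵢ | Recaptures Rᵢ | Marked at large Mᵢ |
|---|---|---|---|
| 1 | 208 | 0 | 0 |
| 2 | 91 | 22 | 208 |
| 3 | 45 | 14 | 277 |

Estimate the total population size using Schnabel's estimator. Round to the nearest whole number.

N ≈ 872

Σ MᵢCᵢ = 0·208 + 208·91 + 277·45 = 0 + 18928 + 12465 = 31393
Σ Rᵢ = 0 + 22 + 14 = 36
N̂ = 31393 / 36 ≈ 872.0 → 872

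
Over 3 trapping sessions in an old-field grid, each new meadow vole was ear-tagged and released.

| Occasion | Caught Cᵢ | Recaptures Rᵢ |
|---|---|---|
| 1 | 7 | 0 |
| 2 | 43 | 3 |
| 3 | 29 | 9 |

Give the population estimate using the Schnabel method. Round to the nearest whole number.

N ≈ 139

Marked at large before each occasion: Mᵢ = Σⱼ<ᵢ (Cⱼ − Rⱼ) → M1=0, M2=7, M3=47
Σ MᵢCᵢ = 0·7 + 7·43 + 47·29 = 0 + 301 + 1363 = 1664
Σ Rᵢ = 0 + 3 + 9 = 12
N̂ = 1664 / 12 ≈ 138.7 → 139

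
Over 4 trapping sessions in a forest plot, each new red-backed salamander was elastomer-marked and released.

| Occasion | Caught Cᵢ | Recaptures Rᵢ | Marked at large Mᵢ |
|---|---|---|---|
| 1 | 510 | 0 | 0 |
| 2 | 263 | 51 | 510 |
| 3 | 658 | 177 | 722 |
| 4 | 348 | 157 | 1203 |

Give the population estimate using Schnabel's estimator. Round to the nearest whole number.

Σ MᵢCᵢ = 0·510 + 510·263 + 722·658 + 1203·348 = 0 + 134130 + 475076 + 418644 = 1027850
Σ Rᵢ = 0 + 51 + 177 + 157 = 385
N̂ = 1027850 / 385 ≈ 2669.7 → 2670

N ≈ 2670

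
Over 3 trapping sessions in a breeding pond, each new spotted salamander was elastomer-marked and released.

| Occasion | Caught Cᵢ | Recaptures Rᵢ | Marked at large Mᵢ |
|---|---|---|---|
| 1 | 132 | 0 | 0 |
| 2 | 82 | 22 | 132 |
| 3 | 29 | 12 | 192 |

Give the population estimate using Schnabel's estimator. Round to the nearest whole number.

N ≈ 482

Σ MᵢCᵢ = 0·132 + 132·82 + 192·29 = 0 + 10824 + 5568 = 16392
Σ Rᵢ = 0 + 22 + 12 = 34
N̂ = 16392 / 34 ≈ 482.1 → 482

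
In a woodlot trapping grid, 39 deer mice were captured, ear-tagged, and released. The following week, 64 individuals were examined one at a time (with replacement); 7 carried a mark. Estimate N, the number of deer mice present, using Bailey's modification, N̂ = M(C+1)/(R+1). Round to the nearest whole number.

N̂ = 39·(64+1)/(7+1) = 39·65/8 = 2535/8 ≈ 316.9 → 317

N ≈ 317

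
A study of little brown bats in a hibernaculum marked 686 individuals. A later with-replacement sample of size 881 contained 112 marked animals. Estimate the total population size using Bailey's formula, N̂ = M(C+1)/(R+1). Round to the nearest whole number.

N ≈ 5354

N̂ = 686·(881+1)/(112+1) = 686·882/113 = 605052/113 ≈ 5354.4 → 5354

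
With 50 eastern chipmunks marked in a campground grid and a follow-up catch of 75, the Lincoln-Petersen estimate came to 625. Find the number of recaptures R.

R = 6

From N = M·C/R: R = M·C / N = 50·75 / 625 = 3750 / 625 = 6.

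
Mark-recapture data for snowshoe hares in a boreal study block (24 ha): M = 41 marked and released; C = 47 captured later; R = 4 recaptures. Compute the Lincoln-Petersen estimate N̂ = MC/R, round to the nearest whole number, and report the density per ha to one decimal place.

density ≈ 20.1 snowshoe hares per ha

N̂ = 41·47/4 = 1927/4 ≈ 481.8 → 482
Density = N̂ / area = 482 / 24 ≈ 20.08 → 20.1 per ha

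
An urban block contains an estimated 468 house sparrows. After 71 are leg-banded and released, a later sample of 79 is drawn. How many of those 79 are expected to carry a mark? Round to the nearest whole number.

The marked fraction of the population is 71/468, so in a sample of 79 expect C·(M/N) marked.
E[R] = 71 × 79 / 468 = 5609 / 468 ≈ 12.0 → 12

expected recaptures ≈ 12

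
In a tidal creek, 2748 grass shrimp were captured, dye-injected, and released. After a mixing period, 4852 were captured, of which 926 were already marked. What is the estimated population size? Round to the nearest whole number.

Lincoln-Petersen assumes M/N = R/C, so N = M·C / R.
N = (2748 × 4852) / 926 = 13333296 / 926 ≈ 14398.8 → 14399

N ≈ 14,399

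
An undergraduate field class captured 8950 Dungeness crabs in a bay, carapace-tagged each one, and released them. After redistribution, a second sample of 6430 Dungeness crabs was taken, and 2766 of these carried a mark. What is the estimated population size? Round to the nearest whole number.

N ≈ 20,806

N = (8950 × 6430) / 2766 = 57548500 / 2766 ≈ 20805.7 → 20806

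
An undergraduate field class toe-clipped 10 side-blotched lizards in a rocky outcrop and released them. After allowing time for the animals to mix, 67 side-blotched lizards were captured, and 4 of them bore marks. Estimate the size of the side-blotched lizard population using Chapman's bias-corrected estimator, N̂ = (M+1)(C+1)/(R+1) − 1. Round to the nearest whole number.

N ≈ 149

N̂ = (10+1)(67+1)/(4+1) − 1 = 11·68/5 − 1
= 748/5 − 1 ≈ 149.6 − 1 ≈ 148.6 → 149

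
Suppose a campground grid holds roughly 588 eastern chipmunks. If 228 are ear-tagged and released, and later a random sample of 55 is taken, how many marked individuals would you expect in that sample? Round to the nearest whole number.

The marked fraction of the population is 228/588, so in a sample of 55 expect C·(M/N) marked.
E[R] = 228 × 55 / 588 = 12540 / 588 ≈ 21.3 → 21

expected recaptures ≈ 21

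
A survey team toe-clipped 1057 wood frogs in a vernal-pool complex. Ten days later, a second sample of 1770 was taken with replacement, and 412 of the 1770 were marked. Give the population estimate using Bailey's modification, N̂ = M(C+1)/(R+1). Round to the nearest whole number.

N ≈ 4533

N̂ = 1057·(1770+1)/(412+1) = 1057·1771/413 = 1871947/413 ≈ 4532.6 → 4533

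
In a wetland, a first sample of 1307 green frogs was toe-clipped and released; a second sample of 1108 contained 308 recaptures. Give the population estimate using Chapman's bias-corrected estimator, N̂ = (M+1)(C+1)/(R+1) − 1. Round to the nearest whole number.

N ≈ 4693

N̂ = (1307+1)(1108+1)/(308+1) − 1 = 1308·1109/309 − 1
= 1450572/309 − 1 ≈ 4694.4 − 1 ≈ 4693.4 → 4693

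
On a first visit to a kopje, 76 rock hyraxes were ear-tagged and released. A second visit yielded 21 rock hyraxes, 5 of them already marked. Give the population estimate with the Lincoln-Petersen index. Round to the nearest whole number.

N = (76 × 21) / 5 = 1596 / 5 ≈ 319.2 → 319

N ≈ 319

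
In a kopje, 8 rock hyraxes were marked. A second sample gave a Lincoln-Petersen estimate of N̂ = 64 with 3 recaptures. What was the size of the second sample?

C = 24

From N = M·C/R: C = N·R / M = 64·3 / 8 = 192 / 8 = 24.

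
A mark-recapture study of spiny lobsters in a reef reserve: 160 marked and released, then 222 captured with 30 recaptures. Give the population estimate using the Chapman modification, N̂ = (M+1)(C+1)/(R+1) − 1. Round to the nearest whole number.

N ≈ 1157

N̂ = (160+1)(222+1)/(30+1) − 1 = 161·223/31 − 1
= 35903/31 − 1 ≈ 1158.2 − 1 ≈ 1157.2 → 1157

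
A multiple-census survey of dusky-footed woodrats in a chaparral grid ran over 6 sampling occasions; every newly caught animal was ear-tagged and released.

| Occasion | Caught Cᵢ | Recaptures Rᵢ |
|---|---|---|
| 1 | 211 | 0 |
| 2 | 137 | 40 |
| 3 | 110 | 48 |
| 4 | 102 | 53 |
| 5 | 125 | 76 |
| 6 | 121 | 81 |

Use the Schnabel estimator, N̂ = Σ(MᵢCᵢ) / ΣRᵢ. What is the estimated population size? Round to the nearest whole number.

Marked at large before each occasion: Mᵢ = Σⱼ<ᵢ (Cⱼ − Rⱼ) → M1=0, M2=211, M3=308, M4=370, M5=419, M6=468
Σ MᵢCᵢ = 0·211 + 211·137 + 308·110 + 370·102 + 419·125 + 468·121 = 0 + 28907 + 33880 + 37740 + 52375 + 56628 = 209530
Σ Rᵢ = 0 + 40 + 48 + 53 + 76 + 81 = 298
N̂ = 209530 / 298 ≈ 703.1 → 703

N ≈ 703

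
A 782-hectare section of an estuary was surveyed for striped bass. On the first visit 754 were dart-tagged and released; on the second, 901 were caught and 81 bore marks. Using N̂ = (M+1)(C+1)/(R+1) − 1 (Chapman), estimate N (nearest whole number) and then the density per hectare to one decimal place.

N̂ = 755·902/82 − 1 = 681010/82 − 1 = 8304
Density = N̂ / area = 8304 / 782 ≈ 10.62 → 10.6 per hectare

density ≈ 10.6 striped bass per hectare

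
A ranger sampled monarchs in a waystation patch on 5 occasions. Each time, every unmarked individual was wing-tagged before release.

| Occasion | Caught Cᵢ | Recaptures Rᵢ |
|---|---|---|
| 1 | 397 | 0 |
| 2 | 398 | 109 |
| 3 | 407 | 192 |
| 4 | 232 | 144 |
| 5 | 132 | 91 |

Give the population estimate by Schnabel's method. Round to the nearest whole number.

N ≈ 1449

Marked at large before each occasion: Mᵢ = Σⱼ<ᵢ (Cⱼ − Rⱼ) → M1=0, M2=397, M3=686, M4=901, M5=989
Σ MᵢCᵢ = 0·397 + 397·398 + 686·407 + 901·232 + 989·132 = 0 + 158006 + 279202 + 209032 + 130548 = 776788
Σ Rᵢ = 0 + 109 + 192 + 144 + 91 = 536
N̂ = 776788 / 536 ≈ 1449.2 → 1449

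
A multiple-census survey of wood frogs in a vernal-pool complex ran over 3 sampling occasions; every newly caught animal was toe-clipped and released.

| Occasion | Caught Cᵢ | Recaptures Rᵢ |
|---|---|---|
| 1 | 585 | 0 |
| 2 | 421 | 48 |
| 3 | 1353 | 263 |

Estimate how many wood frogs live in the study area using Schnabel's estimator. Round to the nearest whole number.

Marked at large before each occasion: Mᵢ = Σⱼ<ᵢ (Cⱼ − Rⱼ) → M1=0, M2=585, M3=958
Σ MᵢCᵢ = 0·585 + 585·421 + 958·1353 = 0 + 246285 + 1296174 = 1542459
Σ Rᵢ = 0 + 48 + 263 = 311
N̂ = 1542459 / 311 ≈ 4959.7 → 4960

N ≈ 4960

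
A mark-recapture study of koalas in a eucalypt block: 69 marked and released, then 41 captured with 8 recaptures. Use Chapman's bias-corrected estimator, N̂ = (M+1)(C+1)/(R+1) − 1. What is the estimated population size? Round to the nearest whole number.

N̂ = (69+1)(41+1)/(8+1) − 1 = 70·42/9 − 1
= 2940/9 − 1 ≈ 326.7 − 1 ≈ 325.7 → 326

N ≈ 326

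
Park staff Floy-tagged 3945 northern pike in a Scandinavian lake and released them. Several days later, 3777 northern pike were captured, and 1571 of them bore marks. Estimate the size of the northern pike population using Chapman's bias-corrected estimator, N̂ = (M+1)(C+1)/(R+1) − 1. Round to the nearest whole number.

N ≈ 9482

N̂ = (3945+1)(3777+1)/(1571+1) − 1 = 3946·3778/1572 − 1
= 14907988/1572 − 1 ≈ 9483.45 − 1 ≈ 9482.45 → 9482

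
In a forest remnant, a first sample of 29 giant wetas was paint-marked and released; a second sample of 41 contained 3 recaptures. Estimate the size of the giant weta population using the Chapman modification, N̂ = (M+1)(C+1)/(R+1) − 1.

N̂ = (29+1)(41+1)/(3+1) − 1 = 30·42/4 − 1
= 1260/4 − 1 = 315 − 1 = 314

N = 314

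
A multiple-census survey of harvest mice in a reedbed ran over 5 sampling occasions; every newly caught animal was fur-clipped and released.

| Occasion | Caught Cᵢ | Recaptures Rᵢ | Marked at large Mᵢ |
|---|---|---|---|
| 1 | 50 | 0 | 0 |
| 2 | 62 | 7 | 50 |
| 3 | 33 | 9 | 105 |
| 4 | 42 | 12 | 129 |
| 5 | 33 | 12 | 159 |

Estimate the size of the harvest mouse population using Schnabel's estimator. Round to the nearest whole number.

N ≈ 431

Σ MᵢCᵢ = 0·50 + 50·62 + 105·33 + 129·42 + 159·33 = 0 + 3100 + 3465 + 5418 + 5247 = 17230
Σ Rᵢ = 0 + 7 + 9 + 12 + 12 = 40
N̂ = 17230 / 40 ≈ 430.8 → 431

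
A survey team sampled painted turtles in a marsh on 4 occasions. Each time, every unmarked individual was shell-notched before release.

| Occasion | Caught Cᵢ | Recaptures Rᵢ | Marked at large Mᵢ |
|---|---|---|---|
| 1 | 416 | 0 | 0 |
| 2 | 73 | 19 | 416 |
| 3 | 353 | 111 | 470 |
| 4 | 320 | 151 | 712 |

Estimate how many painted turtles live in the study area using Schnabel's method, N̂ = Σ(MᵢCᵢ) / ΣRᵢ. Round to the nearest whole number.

N ≈ 1509

Σ MᵢCᵢ = 0·416 + 416·73 + 470·353 + 712·320 = 0 + 30368 + 165910 + 227840 = 424118
Σ Rᵢ = 0 + 19 + 111 + 151 = 281
N̂ = 424118 / 281 ≈ 1509.3 → 1509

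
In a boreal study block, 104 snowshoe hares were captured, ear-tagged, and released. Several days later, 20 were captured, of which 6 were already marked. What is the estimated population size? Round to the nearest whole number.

The marked fraction in the recapture sample should equal the marked fraction in the population: 6/20 = 104/N.
N = (104 × 20) / 6 = 2080 / 6 ≈ 346.7 → 347

N ≈ 347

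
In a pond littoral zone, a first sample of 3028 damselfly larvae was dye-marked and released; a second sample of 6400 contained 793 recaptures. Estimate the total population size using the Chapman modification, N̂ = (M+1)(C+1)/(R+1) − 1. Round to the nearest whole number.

N ≈ 24,418

N̂ = (3028+1)(6400+1)/(793+1) − 1 = 3029·6401/794 − 1
= 19388629/794 − 1 ≈ 24418.9 − 1 ≈ 24417.9 → 24418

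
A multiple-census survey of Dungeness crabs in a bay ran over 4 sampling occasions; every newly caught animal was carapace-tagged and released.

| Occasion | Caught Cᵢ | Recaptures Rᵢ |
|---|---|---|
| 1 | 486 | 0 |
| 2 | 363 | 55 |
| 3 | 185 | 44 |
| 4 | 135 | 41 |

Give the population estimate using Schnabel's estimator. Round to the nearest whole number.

N ≈ 3211

Marked at large before each occasion: Mᵢ = Σⱼ<ᵢ (Cⱼ − Rⱼ) → M1=0, M2=486, M3=794, M4=935
Σ MᵢCᵢ = 0·486 + 486·363 + 794·185 + 935·135 = 0 + 176418 + 146890 + 126225 = 449533
Σ Rᵢ = 0 + 55 + 44 + 41 = 140
N̂ = 449533 / 140 ≈ 3210.9 → 3211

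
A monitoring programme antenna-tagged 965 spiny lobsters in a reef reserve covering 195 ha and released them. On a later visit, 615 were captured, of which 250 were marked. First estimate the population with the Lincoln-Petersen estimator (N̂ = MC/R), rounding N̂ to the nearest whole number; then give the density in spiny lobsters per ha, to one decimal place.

N̂ = 965·615/250 = 593475/250 ≈ 2373.9 → 2374
Density = N̂ / area = 2374 / 195 ≈ 12.17 → 12.2 per ha

density ≈ 12.2 spiny lobsters per ha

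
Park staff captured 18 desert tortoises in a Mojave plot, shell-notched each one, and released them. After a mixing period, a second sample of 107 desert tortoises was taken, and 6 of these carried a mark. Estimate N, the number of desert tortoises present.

If marked individuals mix randomly, R/C ≈ M/N, giving N ≈ M·C/R.
N = (18 × 107) / 6 = 1926 / 6 = 321

N = 321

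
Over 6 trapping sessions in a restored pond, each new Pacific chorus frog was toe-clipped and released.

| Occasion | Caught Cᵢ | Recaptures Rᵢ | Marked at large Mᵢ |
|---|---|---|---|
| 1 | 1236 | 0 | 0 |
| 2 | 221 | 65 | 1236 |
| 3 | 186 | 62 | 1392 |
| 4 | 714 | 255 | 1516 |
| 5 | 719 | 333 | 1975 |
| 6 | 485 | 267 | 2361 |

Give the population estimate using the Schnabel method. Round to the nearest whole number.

Σ MᵢCᵢ = 0·1236 + 1236·221 + 1392·186 + 1516·714 + 1975·719 + 2361·485 = 0 + 273156 + 258912 + 1082424 + 1420025 + 1145085 = 4179602
Σ Rᵢ = 0 + 65 + 62 + 255 + 333 + 267 = 982
N̂ = 4179602 / 982 ≈ 4256.2 → 4256

N ≈ 4256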